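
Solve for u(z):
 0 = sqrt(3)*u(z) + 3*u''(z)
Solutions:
 u(z) = C1*sin(3^(3/4)*z/3) + C2*cos(3^(3/4)*z/3)


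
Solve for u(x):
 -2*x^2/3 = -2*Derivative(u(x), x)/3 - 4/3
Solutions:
 u(x) = C1 + x^3/3 - 2*x


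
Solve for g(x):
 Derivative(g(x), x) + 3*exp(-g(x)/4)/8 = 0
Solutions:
 g(x) = 4*log(C1 - 3*x/32)


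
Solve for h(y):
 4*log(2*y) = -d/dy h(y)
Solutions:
 h(y) = C1 - 4*y*log(y) - y*log(16) + 4*y


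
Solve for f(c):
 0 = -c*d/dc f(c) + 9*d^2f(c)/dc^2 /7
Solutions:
 f(c) = C1 + C2*erfi(sqrt(14)*c/6)


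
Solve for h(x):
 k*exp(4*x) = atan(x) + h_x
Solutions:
 h(x) = C1 + k*exp(4*x)/4 - x*atan(x) + log(x^2 + 1)/2


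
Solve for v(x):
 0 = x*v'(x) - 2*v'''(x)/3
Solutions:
 v(x) = C1 + Integral(C2*airyai(2^(2/3)*3^(1/3)*x/2) + C3*airybi(2^(2/3)*3^(1/3)*x/2), x)


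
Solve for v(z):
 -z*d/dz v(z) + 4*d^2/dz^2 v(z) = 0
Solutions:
 v(z) = C1 + C2*erfi(sqrt(2)*z/4)


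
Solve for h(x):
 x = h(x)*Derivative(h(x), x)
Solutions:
 h(x) = -sqrt(C1 + x^2)
 h(x) = sqrt(C1 + x^2)


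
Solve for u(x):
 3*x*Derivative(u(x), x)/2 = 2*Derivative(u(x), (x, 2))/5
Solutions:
 u(x) = C1 + C2*erfi(sqrt(30)*x/4)


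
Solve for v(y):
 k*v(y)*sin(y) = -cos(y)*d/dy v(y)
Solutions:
 v(y) = C1*exp(k*log(cos(y)))


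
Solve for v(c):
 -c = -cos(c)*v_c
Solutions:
 v(c) = C1 + Integral(c/cos(c), c)


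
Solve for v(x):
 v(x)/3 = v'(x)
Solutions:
 v(x) = C1*exp(x/3)


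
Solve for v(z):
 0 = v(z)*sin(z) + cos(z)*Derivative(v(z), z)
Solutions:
 v(z) = C1*cos(z)


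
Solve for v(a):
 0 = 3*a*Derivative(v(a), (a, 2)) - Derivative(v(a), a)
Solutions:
 v(a) = C1 + C2*a^(4/3)


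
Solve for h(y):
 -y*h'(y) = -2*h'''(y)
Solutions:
 h(y) = C1 + Integral(C2*airyai(2^(2/3)*y/2) + C3*airybi(2^(2/3)*y/2), y)


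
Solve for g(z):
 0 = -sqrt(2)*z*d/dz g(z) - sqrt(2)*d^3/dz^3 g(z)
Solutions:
 g(z) = C1 + Integral(C2*airyai(-z) + C3*airybi(-z), z)


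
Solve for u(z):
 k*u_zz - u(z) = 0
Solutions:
 u(z) = C1*exp(-z*sqrt(1/k)) + C2*exp(z*sqrt(1/k))


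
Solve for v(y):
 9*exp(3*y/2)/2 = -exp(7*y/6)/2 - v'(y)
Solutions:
 v(y) = C1 - 3*exp(7*y/6)/7 - 3*exp(3*y/2)


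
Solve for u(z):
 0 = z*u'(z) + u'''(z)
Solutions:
 u(z) = C1 + Integral(C2*airyai(-z) + C3*airybi(-z), z)


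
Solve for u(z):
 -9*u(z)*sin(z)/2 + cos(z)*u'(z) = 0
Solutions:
 u(z) = C1/cos(z)^(9/2)


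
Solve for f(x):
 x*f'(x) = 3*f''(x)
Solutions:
 f(x) = C1 + C2*erfi(sqrt(6)*x/6)


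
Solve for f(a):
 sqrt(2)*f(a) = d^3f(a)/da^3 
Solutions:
 f(a) = C3*exp(2^(1/6)*a) + (C1*sin(2^(1/6)*sqrt(3)*a/2) + C2*cos(2^(1/6)*sqrt(3)*a/2))*exp(-2^(1/6)*a/2)


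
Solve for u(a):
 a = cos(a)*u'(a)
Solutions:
 u(a) = C1 + Integral(a/cos(a), a)


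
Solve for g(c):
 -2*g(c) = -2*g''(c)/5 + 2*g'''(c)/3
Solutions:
 g(c) = C1*exp(c*(2*2^(1/3)/(5*sqrt(5565) + 373)^(1/3) + 4 + 2^(2/3)*(5*sqrt(5565) + 373)^(1/3))/20)*sin(2^(1/3)*sqrt(3)*c*(-2^(1/3)*(5*sqrt(5565) + 373)^(1/3) + 2/(5*sqrt(5565) + 373)^(1/3))/20) + C2*exp(c*(2*2^(1/3)/(5*sqrt(5565) + 373)^(1/3) + 4 + 2^(2/3)*(5*sqrt(5565) + 373)^(1/3))/20)*cos(2^(1/3)*sqrt(3)*c*(-2^(1/3)*(5*sqrt(5565) + 373)^(1/3) + 2/(5*sqrt(5565) + 373)^(1/3))/20) + C3*exp(c*(-2^(2/3)*(5*sqrt(5565) + 373)^(1/3) - 2*2^(1/3)/(5*sqrt(5565) + 373)^(1/3) + 2)/10)


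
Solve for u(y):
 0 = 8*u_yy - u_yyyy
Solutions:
 u(y) = C1 + C2*y + C3*exp(-2*sqrt(2)*y) + C4*exp(2*sqrt(2)*y)


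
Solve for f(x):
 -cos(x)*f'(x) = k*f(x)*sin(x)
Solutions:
 f(x) = C1*exp(k*log(cos(x)))


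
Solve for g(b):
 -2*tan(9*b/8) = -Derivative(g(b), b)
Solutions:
 g(b) = C1 - 16*log(cos(9*b/8))/9


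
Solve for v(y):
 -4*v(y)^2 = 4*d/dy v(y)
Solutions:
 v(y) = 1/(C1 + y)


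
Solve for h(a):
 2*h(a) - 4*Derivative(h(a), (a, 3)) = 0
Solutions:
 h(a) = C3*exp(2^(2/3)*a/2) + (C1*sin(2^(2/3)*sqrt(3)*a/4) + C2*cos(2^(2/3)*sqrt(3)*a/4))*exp(-2^(2/3)*a/4)


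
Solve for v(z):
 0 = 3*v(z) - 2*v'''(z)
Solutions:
 v(z) = C3*exp(2^(2/3)*3^(1/3)*z/2) + (C1*sin(2^(2/3)*3^(5/6)*z/4) + C2*cos(2^(2/3)*3^(5/6)*z/4))*exp(-2^(2/3)*3^(1/3)*z/4)


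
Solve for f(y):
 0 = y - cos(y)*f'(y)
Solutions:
 f(y) = C1 + Integral(y/cos(y), y)


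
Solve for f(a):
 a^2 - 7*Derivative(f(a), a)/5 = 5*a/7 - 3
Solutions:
 f(a) = C1 + 5*a^3/21 - 25*a^2/98 + 15*a/7


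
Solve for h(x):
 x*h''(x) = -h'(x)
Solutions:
 h(x) = C1 + C2*log(x)


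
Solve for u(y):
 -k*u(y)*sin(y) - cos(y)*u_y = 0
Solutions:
 u(y) = C1*exp(k*log(cos(y)))


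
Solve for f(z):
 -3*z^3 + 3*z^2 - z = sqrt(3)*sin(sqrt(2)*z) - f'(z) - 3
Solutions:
 f(z) = C1 + 3*z^4/4 - z^3 + z^2/2 - 3*z - sqrt(6)*cos(sqrt(2)*z)/2


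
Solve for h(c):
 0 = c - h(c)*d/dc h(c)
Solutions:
 h(c) = -sqrt(C1 + c^2)
 h(c) = sqrt(C1 + c^2)


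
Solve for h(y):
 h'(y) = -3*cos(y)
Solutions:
 h(y) = C1 - 3*sin(y)


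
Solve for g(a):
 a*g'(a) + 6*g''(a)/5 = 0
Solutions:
 g(a) = C1 + C2*erf(sqrt(15)*a/6)


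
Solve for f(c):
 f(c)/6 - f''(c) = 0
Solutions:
 f(c) = C1*exp(-sqrt(6)*c/6) + C2*exp(sqrt(6)*c/6)


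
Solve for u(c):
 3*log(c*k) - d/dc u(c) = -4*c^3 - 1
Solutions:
 u(c) = C1 + c^4 + 3*c*log(c*k) - 2*c


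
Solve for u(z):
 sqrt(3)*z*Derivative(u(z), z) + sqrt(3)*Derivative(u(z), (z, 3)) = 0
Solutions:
 u(z) = C1 + Integral(C2*airyai(-z) + C3*airybi(-z), z)


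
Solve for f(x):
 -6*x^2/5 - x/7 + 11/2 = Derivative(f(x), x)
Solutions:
 f(x) = C1 - 2*x^3/5 - x^2/14 + 11*x/2


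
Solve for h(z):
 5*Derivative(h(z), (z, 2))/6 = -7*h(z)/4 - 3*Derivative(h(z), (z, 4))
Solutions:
 h(z) = (C1*sin(sqrt(2)*3^(3/4)*7^(1/4)*z*cos(atan(sqrt(731)/5)/2)/6) + C2*cos(sqrt(2)*3^(3/4)*7^(1/4)*z*cos(atan(sqrt(731)/5)/2)/6))*exp(-sqrt(2)*3^(3/4)*7^(1/4)*z*sin(atan(sqrt(731)/5)/2)/6) + (C3*sin(sqrt(2)*3^(3/4)*7^(1/4)*z*cos(atan(sqrt(731)/5)/2)/6) + C4*cos(sqrt(2)*3^(3/4)*7^(1/4)*z*cos(atan(sqrt(731)/5)/2)/6))*exp(sqrt(2)*3^(3/4)*7^(1/4)*z*sin(atan(sqrt(731)/5)/2)/6)


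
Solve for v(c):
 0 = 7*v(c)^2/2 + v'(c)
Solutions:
 v(c) = 2/(C1 + 7*c)


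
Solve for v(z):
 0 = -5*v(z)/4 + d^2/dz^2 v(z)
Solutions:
 v(z) = C1*exp(-sqrt(5)*z/2) + C2*exp(sqrt(5)*z/2)


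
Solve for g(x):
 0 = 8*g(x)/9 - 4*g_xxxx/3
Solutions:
 g(x) = C1*exp(-2^(1/4)*3^(3/4)*x/3) + C2*exp(2^(1/4)*3^(3/4)*x/3) + C3*sin(2^(1/4)*3^(3/4)*x/3) + C4*cos(2^(1/4)*3^(3/4)*x/3)


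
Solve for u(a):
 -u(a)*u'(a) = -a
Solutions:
 u(a) = -sqrt(C1 + a^2)
 u(a) = sqrt(C1 + a^2)


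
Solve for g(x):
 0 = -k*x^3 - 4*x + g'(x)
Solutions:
 g(x) = C1 + k*x^4/4 + 2*x^2


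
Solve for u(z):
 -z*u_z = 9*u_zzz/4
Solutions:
 u(z) = C1 + Integral(C2*airyai(-2^(2/3)*3^(1/3)*z/3) + C3*airybi(-2^(2/3)*3^(1/3)*z/3), z)


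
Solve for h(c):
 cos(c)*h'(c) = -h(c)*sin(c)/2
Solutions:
 h(c) = C1*sqrt(cos(c))


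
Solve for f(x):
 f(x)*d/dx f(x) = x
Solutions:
 f(x) = -sqrt(C1 + x^2)
 f(x) = sqrt(C1 + x^2)


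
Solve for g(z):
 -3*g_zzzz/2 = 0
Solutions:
 g(z) = C1 + C2*z + C3*z^2 + C4*z^3


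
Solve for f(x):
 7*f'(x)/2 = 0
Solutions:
 f(x) = C1


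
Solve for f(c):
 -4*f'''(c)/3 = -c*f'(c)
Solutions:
 f(c) = C1 + Integral(C2*airyai(6^(1/3)*c/2) + C3*airybi(6^(1/3)*c/2), c)


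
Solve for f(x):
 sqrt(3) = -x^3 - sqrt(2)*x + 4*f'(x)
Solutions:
 f(x) = C1 + x^4/16 + sqrt(2)*x^2/8 + sqrt(3)*x/4


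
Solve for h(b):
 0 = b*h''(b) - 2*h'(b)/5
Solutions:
 h(b) = C1 + C2*b^(7/5)


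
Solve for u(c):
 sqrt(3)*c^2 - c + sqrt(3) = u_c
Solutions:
 u(c) = C1 + sqrt(3)*c^3/3 - c^2/2 + sqrt(3)*c


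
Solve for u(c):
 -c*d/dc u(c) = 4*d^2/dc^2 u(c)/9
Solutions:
 u(c) = C1 + C2*erf(3*sqrt(2)*c/4)


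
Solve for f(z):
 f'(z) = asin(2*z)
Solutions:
 f(z) = C1 + z*asin(2*z) + sqrt(1 - 4*z^2)/2


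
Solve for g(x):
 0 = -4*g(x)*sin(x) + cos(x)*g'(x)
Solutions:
 g(x) = C1/cos(x)^4


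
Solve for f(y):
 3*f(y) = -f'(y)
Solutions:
 f(y) = C1*exp(-3*y)


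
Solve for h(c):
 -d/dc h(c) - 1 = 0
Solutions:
 h(c) = C1 - c


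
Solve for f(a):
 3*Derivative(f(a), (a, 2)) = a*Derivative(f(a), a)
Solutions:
 f(a) = C1 + C2*erfi(sqrt(6)*a/6)


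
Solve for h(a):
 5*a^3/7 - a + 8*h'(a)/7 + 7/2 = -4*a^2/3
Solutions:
 h(a) = C1 - 5*a^4/32 - 7*a^3/18 + 7*a^2/16 - 49*a/16


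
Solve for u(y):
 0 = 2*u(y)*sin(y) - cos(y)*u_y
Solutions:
 u(y) = C1/cos(y)^2


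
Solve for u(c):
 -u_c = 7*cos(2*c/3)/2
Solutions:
 u(c) = C1 - 21*sin(2*c/3)/4


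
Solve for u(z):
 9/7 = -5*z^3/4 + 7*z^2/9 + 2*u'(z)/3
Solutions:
 u(z) = C1 + 15*z^4/32 - 7*z^3/18 + 27*z/14


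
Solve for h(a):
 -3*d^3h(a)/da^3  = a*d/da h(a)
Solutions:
 h(a) = C1 + Integral(C2*airyai(-3^(2/3)*a/3) + C3*airybi(-3^(2/3)*a/3), a)


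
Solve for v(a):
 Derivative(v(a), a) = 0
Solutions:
 v(a) = C1


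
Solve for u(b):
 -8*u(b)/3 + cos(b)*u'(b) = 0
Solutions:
 u(b) = C1*(sin(b) + 1)^(4/3)/(sin(b) - 1)^(4/3)


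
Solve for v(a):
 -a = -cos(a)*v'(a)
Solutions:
 v(a) = C1 + Integral(a/cos(a), a)


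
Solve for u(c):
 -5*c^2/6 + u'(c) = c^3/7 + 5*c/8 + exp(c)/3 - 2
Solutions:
 u(c) = C1 + c^4/28 + 5*c^3/18 + 5*c^2/16 - 2*c + exp(c)/3


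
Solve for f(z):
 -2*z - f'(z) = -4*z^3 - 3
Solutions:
 f(z) = C1 + z^4 - z^2 + 3*z


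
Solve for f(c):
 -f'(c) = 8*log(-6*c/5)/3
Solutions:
 f(c) = C1 - 8*c*log(-c)/3 + 8*c*(-log(6) + 1 + log(5))/3


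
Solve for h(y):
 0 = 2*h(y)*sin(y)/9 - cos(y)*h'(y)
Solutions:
 h(y) = C1/cos(y)^(2/9)


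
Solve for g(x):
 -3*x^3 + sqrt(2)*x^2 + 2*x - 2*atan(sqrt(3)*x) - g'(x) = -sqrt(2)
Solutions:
 g(x) = C1 - 3*x^4/4 + sqrt(2)*x^3/3 + x^2 - 2*x*atan(sqrt(3)*x) + sqrt(2)*x + sqrt(3)*log(3*x^2 + 1)/3


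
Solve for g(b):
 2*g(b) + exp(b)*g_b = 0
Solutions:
 g(b) = C1*exp(2*exp(-b))


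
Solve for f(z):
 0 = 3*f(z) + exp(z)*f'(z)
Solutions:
 f(z) = C1*exp(3*exp(-z))


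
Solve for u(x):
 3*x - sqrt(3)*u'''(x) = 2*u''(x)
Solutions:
 u(x) = C1 + C2*x + C3*exp(-2*sqrt(3)*x/3) + x^3/4 - 3*sqrt(3)*x^2/8


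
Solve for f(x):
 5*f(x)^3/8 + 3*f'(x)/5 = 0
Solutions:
 f(x) = -2*sqrt(3)*sqrt(-1/(C1 - 25*x))
 f(x) = 2*sqrt(3)*sqrt(-1/(C1 - 25*x))


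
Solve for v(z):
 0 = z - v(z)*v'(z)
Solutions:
 v(z) = -sqrt(C1 + z^2)
 v(z) = sqrt(C1 + z^2)


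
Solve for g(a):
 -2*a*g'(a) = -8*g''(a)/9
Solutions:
 g(a) = C1 + C2*erfi(3*sqrt(2)*a/4)


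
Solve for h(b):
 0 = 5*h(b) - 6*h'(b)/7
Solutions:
 h(b) = C1*exp(35*b/6)


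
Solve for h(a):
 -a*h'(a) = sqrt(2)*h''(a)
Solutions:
 h(a) = C1 + C2*erf(2^(1/4)*a/2)


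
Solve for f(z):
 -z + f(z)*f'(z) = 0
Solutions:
 f(z) = -sqrt(C1 + z^2)
 f(z) = sqrt(C1 + z^2)


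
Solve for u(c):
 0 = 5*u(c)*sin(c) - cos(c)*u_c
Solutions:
 u(c) = C1/cos(c)^5


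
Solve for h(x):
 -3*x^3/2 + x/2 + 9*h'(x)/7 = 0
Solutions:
 h(x) = C1 + 7*x^4/24 - 7*x^2/36


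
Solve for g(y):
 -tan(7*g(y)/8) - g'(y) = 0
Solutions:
 g(y) = -8*asin(C1*exp(-7*y/8))/7 + 8*pi/7
 g(y) = 8*asin(C1*exp(-7*y/8))/7


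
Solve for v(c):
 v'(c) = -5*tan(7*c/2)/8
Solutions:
 v(c) = C1 + 5*log(cos(7*c/2))/28


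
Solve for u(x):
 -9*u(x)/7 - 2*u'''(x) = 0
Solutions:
 u(x) = C3*exp(-42^(2/3)*x/14) + (C1*sin(3*14^(2/3)*3^(1/6)*x/28) + C2*cos(3*14^(2/3)*3^(1/6)*x/28))*exp(42^(2/3)*x/28)


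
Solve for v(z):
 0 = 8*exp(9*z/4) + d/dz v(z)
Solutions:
 v(z) = C1 - 32*exp(9*z/4)/9


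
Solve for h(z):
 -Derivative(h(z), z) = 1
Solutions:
 h(z) = C1 - z


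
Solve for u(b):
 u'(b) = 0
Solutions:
 u(b) = C1


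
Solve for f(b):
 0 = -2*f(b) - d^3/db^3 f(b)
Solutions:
 f(b) = C3*exp(-2^(1/3)*b) + (C1*sin(2^(1/3)*sqrt(3)*b/2) + C2*cos(2^(1/3)*sqrt(3)*b/2))*exp(2^(1/3)*b/2)


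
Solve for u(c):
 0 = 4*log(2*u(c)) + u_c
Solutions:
 Integral(1/(log(_y) + log(2)), (_y, u(c)))/4 = C1 - c


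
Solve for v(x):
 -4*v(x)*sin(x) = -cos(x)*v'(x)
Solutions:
 v(x) = C1/cos(x)^4


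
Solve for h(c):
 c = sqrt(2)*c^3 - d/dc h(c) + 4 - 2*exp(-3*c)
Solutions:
 h(c) = C1 + sqrt(2)*c^4/4 - c^2/2 + 4*c + 2*exp(-3*c)/3


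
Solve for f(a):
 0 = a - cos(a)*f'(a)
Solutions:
 f(a) = C1 + Integral(a/cos(a), a)


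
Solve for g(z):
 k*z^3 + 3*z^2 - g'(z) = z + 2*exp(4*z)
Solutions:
 g(z) = C1 + k*z^4/4 + z^3 - z^2/2 - exp(4*z)/2


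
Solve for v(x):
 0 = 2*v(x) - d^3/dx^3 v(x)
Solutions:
 v(x) = C3*exp(2^(1/3)*x) + (C1*sin(2^(1/3)*sqrt(3)*x/2) + C2*cos(2^(1/3)*sqrt(3)*x/2))*exp(-2^(1/3)*x/2)


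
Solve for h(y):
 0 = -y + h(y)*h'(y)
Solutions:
 h(y) = -sqrt(C1 + y^2)
 h(y) = sqrt(C1 + y^2)


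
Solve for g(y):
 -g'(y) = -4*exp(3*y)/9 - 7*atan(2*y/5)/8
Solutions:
 g(y) = C1 + 7*y*atan(2*y/5)/8 + 4*exp(3*y)/27 - 35*log(4*y^2 + 25)/32


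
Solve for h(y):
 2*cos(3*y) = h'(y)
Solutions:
 h(y) = C1 + 2*sin(3*y)/3


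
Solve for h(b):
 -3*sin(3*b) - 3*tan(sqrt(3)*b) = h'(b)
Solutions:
 h(b) = C1 + sqrt(3)*log(cos(sqrt(3)*b)) + cos(3*b)


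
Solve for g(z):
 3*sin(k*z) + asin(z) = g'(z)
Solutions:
 g(z) = C1 + z*asin(z) + sqrt(1 - z^2) + 3*Piecewise((-cos(k*z)/k, Ne(k, 0)), (0, True))


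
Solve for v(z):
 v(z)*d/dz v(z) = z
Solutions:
 v(z) = -sqrt(C1 + z^2)
 v(z) = sqrt(C1 + z^2)


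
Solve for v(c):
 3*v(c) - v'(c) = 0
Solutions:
 v(c) = C1*exp(3*c)


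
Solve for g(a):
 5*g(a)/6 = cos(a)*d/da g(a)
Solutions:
 g(a) = C1*(sin(a) + 1)^(5/12)/(sin(a) - 1)^(5/12)


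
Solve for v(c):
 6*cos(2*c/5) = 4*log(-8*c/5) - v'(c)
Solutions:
 v(c) = C1 + 4*c*log(-c) - 4*c*log(5) - 4*c + 12*c*log(2) - 15*sin(2*c/5)


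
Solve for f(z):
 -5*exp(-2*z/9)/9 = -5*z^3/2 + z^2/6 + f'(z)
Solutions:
 f(z) = C1 + 5*z^4/8 - z^3/18 + 5*exp(-2*z/9)/2


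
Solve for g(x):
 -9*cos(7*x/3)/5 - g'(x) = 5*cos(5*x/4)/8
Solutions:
 g(x) = C1 - sin(5*x/4)/2 - 27*sin(7*x/3)/35


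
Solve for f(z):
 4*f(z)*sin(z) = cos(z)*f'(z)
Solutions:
 f(z) = C1/cos(z)^4


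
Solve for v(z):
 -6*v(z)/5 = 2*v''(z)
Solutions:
 v(z) = C1*sin(sqrt(15)*z/5) + C2*cos(sqrt(15)*z/5)


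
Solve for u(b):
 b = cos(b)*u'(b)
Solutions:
 u(b) = C1 + Integral(b/cos(b), b)


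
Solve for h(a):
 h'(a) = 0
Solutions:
 h(a) = C1


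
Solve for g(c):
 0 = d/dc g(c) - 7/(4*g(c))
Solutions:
 g(c) = -sqrt(C1 + 14*c)/2
 g(c) = sqrt(C1 + 14*c)/2


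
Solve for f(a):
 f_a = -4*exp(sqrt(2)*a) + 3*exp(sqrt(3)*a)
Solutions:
 f(a) = C1 - 2*sqrt(2)*exp(sqrt(2)*a) + sqrt(3)*exp(sqrt(3)*a)


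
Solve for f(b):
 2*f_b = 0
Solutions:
 f(b) = C1


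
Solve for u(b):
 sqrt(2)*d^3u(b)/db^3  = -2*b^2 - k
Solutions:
 u(b) = C1 + C2*b + C3*b^2 - sqrt(2)*b^5/60 - sqrt(2)*b^3*k/12


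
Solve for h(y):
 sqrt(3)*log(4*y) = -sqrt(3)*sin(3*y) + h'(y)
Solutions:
 h(y) = C1 + sqrt(3)*y*(log(y) - 1) + 2*sqrt(3)*y*log(2) - sqrt(3)*cos(3*y)/3


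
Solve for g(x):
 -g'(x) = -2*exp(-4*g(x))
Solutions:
 g(x) = log(-I*(C1 + 8*x)^(1/4))
 g(x) = log(I*(C1 + 8*x)^(1/4))
 g(x) = log(-(C1 + 8*x)^(1/4))
 g(x) = log(C1 + 8*x)/4


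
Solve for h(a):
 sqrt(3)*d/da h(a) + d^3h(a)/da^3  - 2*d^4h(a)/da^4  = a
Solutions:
 h(a) = C1 + C2*exp(a*(-(1 + 54*sqrt(3) + sqrt(-1 + (1 + 54*sqrt(3))^2))^(1/3) - 1/(1 + 54*sqrt(3) + sqrt(-1 + (1 + 54*sqrt(3))^2))^(1/3) + 2)/12)*sin(sqrt(3)*a*(-(1 + 54*sqrt(3) + sqrt(-1 + (1 + 54*sqrt(3))^2))^(1/3) + (1 + 54*sqrt(3) + sqrt(-1 + (1 + 54*sqrt(3))^2))^(-1/3))/12) + C3*exp(a*(-(1 + 54*sqrt(3) + sqrt(-1 + (1 + 54*sqrt(3))^2))^(1/3) - 1/(1 + 54*sqrt(3) + sqrt(-1 + (1 + 54*sqrt(3))^2))^(1/3) + 2)/12)*cos(sqrt(3)*a*(-(1 + 54*sqrt(3) + sqrt(-1 + (1 + 54*sqrt(3))^2))^(1/3) + (1 + 54*sqrt(3) + sqrt(-1 + (1 + 54*sqrt(3))^2))^(-1/3))/12) + C4*exp(a*((1 + 54*sqrt(3) + sqrt(-1 + (1 + 54*sqrt(3))^2))^(-1/3) + 1 + (1 + 54*sqrt(3) + sqrt(-1 + (1 + 54*sqrt(3))^2))^(1/3))/6) + sqrt(3)*a^2/6


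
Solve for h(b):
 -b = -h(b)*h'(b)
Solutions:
 h(b) = -sqrt(C1 + b^2)
 h(b) = sqrt(C1 + b^2)


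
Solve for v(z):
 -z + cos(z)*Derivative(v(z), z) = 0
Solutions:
 v(z) = C1 + Integral(z/cos(z), z)


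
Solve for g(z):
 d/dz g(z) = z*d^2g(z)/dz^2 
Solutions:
 g(z) = C1 + C2*z^2


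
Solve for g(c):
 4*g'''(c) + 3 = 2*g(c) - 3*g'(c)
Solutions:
 g(c) = C3*exp(c/2) + (C1*sin(sqrt(15)*c/4) + C2*cos(sqrt(15)*c/4))*exp(-c/4) + 3/2


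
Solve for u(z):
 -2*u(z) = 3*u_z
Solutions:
 u(z) = C1*exp(-2*z/3)


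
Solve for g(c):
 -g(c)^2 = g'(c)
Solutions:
 g(c) = 1/(C1 + c)


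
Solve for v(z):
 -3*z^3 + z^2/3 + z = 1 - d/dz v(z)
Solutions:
 v(z) = C1 + 3*z^4/4 - z^3/9 - z^2/2 + z


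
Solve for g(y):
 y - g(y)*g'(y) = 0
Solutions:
 g(y) = -sqrt(C1 + y^2)
 g(y) = sqrt(C1 + y^2)


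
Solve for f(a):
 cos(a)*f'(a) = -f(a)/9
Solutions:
 f(a) = C1*(sin(a) - 1)^(1/18)/(sin(a) + 1)^(1/18)


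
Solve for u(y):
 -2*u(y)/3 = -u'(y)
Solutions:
 u(y) = C1*exp(2*y/3)


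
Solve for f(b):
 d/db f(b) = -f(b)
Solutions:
 f(b) = C1*exp(-b)


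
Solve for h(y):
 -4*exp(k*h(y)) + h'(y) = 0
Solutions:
 h(y) = Piecewise((log(-1/(C1*k + 4*k*y))/k, Ne(k, 0)), (nan, True))
 h(y) = Piecewise((C1 + 4*y, Eq(k, 0)), (nan, True))


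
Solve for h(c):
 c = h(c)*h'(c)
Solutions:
 h(c) = -sqrt(C1 + c^2)
 h(c) = sqrt(C1 + c^2)


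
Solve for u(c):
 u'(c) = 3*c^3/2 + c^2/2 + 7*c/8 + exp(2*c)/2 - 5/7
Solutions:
 u(c) = C1 + 3*c^4/8 + c^3/6 + 7*c^2/16 - 5*c/7 + exp(2*c)/4


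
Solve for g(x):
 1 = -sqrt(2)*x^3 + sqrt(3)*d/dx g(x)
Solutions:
 g(x) = C1 + sqrt(6)*x^4/12 + sqrt(3)*x/3


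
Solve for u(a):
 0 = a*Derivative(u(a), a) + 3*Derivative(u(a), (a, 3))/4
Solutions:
 u(a) = C1 + Integral(C2*airyai(-6^(2/3)*a/3) + C3*airybi(-6^(2/3)*a/3), a)


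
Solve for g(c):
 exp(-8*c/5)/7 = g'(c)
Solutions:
 g(c) = C1 - 5*exp(-8*c/5)/56


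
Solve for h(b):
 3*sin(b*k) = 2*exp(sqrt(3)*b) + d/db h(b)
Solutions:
 h(b) = C1 - 2*sqrt(3)*exp(sqrt(3)*b)/3 - 3*cos(b*k)/k


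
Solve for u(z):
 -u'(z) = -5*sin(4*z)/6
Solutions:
 u(z) = C1 - 5*cos(4*z)/24


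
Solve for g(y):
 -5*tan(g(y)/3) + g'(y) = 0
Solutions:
 g(y) = -3*asin(C1*exp(5*y/3)) + 3*pi
 g(y) = 3*asin(C1*exp(5*y/3))


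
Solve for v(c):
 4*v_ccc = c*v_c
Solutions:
 v(c) = C1 + Integral(C2*airyai(2^(1/3)*c/2) + C3*airybi(2^(1/3)*c/2), c)


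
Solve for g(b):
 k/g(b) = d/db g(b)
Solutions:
 g(b) = -sqrt(C1 + 2*b*k)
 g(b) = sqrt(C1 + 2*b*k)


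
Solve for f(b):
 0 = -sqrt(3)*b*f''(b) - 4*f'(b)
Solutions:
 f(b) = C1 + C2*b^(1 - 4*sqrt(3)/3)


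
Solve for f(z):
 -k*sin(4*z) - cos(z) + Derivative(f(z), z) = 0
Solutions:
 f(z) = C1 - k*cos(4*z)/4 + sin(z)


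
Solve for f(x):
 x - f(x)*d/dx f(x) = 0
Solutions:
 f(x) = -sqrt(C1 + x^2)
 f(x) = sqrt(C1 + x^2)


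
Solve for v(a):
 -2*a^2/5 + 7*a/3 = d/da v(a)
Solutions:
 v(a) = C1 - 2*a^3/15 + 7*a^2/6


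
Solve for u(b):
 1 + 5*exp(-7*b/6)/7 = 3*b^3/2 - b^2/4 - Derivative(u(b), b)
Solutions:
 u(b) = C1 + 3*b^4/8 - b^3/12 - b + 30*exp(-7*b/6)/49


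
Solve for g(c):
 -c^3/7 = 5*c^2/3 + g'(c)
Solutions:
 g(c) = C1 - c^4/28 - 5*c^3/9


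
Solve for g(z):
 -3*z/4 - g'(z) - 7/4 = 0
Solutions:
 g(z) = C1 - 3*z^2/8 - 7*z/4


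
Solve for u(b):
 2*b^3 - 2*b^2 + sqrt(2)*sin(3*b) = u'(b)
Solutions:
 u(b) = C1 + b^4/2 - 2*b^3/3 - sqrt(2)*cos(3*b)/3


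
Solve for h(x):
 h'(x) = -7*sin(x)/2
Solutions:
 h(x) = C1 + 7*cos(x)/2


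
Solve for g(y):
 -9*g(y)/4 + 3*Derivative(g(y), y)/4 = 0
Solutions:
 g(y) = C1*exp(3*y)


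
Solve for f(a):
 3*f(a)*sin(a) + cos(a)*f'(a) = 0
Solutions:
 f(a) = C1*cos(a)^3


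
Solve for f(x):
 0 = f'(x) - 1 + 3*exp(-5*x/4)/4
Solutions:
 f(x) = C1 + x + 3*exp(-5*x/4)/5


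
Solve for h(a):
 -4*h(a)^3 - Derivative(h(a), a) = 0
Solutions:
 h(a) = -sqrt(2)*sqrt(-1/(C1 - 4*a))/2
 h(a) = sqrt(2)*sqrt(-1/(C1 - 4*a))/2


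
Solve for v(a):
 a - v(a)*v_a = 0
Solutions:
 v(a) = -sqrt(C1 + a^2)
 v(a) = sqrt(C1 + a^2)


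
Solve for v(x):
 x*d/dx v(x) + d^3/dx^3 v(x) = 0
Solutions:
 v(x) = C1 + Integral(C2*airyai(-x) + C3*airybi(-x), x)


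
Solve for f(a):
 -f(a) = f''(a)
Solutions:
 f(a) = C1*sin(a) + C2*cos(a)


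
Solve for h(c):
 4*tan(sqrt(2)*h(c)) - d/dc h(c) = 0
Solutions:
 h(c) = sqrt(2)*(pi - asin(C1*exp(4*sqrt(2)*c)))/2
 h(c) = sqrt(2)*asin(C1*exp(4*sqrt(2)*c))/2


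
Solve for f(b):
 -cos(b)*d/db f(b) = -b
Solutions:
 f(b) = C1 + Integral(b/cos(b), b)


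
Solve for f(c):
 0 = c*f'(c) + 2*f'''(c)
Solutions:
 f(c) = C1 + Integral(C2*airyai(-2^(2/3)*c/2) + C3*airybi(-2^(2/3)*c/2), c)


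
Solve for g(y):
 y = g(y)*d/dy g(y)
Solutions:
 g(y) = -sqrt(C1 + y^2)
 g(y) = sqrt(C1 + y^2)


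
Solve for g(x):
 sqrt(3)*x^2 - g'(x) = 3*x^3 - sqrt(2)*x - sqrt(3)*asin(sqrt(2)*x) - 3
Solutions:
 g(x) = C1 - 3*x^4/4 + sqrt(3)*x^3/3 + sqrt(2)*x^2/2 + 3*x + sqrt(3)*(x*asin(sqrt(2)*x) + sqrt(2)*sqrt(1 - 2*x^2)/2)


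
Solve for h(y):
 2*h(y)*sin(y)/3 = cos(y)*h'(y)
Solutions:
 h(y) = C1/cos(y)^(2/3)


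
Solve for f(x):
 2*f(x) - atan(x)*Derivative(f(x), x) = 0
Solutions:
 f(x) = C1*exp(2*Integral(1/atan(x), x))


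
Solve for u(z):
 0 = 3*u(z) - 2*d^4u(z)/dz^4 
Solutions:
 u(z) = C1*exp(-2^(3/4)*3^(1/4)*z/2) + C2*exp(2^(3/4)*3^(1/4)*z/2) + C3*sin(2^(3/4)*3^(1/4)*z/2) + C4*cos(2^(3/4)*3^(1/4)*z/2)


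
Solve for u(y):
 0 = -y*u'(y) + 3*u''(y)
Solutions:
 u(y) = C1 + C2*erfi(sqrt(6)*y/6)


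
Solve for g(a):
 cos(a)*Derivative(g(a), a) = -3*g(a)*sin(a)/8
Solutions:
 g(a) = C1*cos(a)^(3/8)


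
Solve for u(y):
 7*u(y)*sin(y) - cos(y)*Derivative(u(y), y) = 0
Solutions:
 u(y) = C1/cos(y)^7


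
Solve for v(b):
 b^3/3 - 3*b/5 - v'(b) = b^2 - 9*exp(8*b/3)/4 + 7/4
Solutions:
 v(b) = C1 + b^4/12 - b^3/3 - 3*b^2/10 - 7*b/4 + 27*exp(8*b/3)/32


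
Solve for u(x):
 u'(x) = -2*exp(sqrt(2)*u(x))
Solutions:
 u(x) = sqrt(2)*(2*log(1/(C1 + 2*x)) - log(2))/4


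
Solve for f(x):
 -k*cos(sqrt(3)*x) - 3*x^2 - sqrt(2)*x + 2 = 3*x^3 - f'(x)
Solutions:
 f(x) = C1 + sqrt(3)*k*sin(sqrt(3)*x)/3 + 3*x^4/4 + x^3 + sqrt(2)*x^2/2 - 2*x


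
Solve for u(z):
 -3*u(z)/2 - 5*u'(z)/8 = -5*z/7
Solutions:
 u(z) = C1*exp(-12*z/5) + 10*z/21 - 25/126


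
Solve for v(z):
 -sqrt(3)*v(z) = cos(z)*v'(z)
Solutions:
 v(z) = C1*(sin(z) - 1)^(sqrt(3)/2)/(sin(z) + 1)^(sqrt(3)/2)


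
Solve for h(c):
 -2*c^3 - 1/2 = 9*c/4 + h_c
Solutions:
 h(c) = C1 - c^4/2 - 9*c^2/8 - c/2


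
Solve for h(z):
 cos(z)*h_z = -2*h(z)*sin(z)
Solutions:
 h(z) = C1*cos(z)^2


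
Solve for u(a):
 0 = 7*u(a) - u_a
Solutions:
 u(a) = C1*exp(7*a)


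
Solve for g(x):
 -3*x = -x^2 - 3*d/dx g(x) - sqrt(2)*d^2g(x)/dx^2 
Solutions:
 g(x) = C1 + C2*exp(-3*sqrt(2)*x/2) - x^3/9 + sqrt(2)*x^2/9 + x^2/2 - sqrt(2)*x/3 - 4*x/27


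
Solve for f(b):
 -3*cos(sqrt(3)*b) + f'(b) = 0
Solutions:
 f(b) = C1 + sqrt(3)*sin(sqrt(3)*b)


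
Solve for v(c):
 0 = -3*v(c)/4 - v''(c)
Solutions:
 v(c) = C1*sin(sqrt(3)*c/2) + C2*cos(sqrt(3)*c/2)


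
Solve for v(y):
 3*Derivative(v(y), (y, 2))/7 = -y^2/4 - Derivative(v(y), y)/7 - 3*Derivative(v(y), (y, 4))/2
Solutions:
 v(y) = C1 + C2*exp(-21^(1/3)*y*(-(21 + sqrt(609))^(1/3) + 2*21^(1/3)/(21 + sqrt(609))^(1/3))/42)*sin(3^(1/6)*7^(1/3)*y*(6*7^(1/3)/(21 + sqrt(609))^(1/3) + 3^(2/3)*(21 + sqrt(609))^(1/3))/42) + C3*exp(-21^(1/3)*y*(-(21 + sqrt(609))^(1/3) + 2*21^(1/3)/(21 + sqrt(609))^(1/3))/42)*cos(3^(1/6)*7^(1/3)*y*(6*7^(1/3)/(21 + sqrt(609))^(1/3) + 3^(2/3)*(21 + sqrt(609))^(1/3))/42) + C4*exp(21^(1/3)*y*(-(21 + sqrt(609))^(1/3) + 2*21^(1/3)/(21 + sqrt(609))^(1/3))/21) - 7*y^3/12 + 21*y^2/4 - 63*y/2


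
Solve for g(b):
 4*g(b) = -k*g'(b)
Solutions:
 g(b) = C1*exp(-4*b/k)


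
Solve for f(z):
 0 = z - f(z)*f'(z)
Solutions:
 f(z) = -sqrt(C1 + z^2)
 f(z) = sqrt(C1 + z^2)


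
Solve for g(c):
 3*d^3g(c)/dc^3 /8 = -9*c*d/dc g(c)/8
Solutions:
 g(c) = C1 + Integral(C2*airyai(-3^(1/3)*c) + C3*airybi(-3^(1/3)*c), c)


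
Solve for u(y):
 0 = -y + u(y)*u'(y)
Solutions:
 u(y) = -sqrt(C1 + y^2)
 u(y) = sqrt(C1 + y^2)


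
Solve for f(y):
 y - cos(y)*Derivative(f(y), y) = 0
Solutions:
 f(y) = C1 + Integral(y/cos(y), y)


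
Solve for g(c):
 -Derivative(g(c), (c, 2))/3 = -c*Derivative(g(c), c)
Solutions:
 g(c) = C1 + C2*erfi(sqrt(6)*c/2)


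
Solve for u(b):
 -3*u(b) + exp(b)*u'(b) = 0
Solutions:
 u(b) = C1*exp(-3*exp(-b))


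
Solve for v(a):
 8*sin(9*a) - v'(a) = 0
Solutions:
 v(a) = C1 - 8*cos(9*a)/9


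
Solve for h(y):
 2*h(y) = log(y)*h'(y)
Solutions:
 h(y) = C1*exp(2*li(y))


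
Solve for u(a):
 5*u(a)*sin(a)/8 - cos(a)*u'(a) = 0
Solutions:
 u(a) = C1/cos(a)^(5/8)


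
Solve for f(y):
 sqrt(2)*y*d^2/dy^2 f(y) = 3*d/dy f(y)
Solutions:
 f(y) = C1 + C2*y^(1 + 3*sqrt(2)/2)


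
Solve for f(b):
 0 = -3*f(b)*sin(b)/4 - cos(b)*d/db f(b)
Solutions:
 f(b) = C1*cos(b)^(3/4)


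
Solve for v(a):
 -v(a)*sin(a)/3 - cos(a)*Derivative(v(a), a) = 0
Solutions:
 v(a) = C1*cos(a)^(1/3)


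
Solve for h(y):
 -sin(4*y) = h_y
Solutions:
 h(y) = C1 + cos(4*y)/4


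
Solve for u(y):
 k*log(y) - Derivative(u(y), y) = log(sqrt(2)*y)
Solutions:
 u(y) = C1 + k*y*log(y) - k*y - y*log(y) - y*log(2)/2 + y


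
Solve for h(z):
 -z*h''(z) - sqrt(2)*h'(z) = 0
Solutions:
 h(z) = C1 + C2*z^(1 - sqrt(2))


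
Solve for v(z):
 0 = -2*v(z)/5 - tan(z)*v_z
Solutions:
 v(z) = C1/sin(z)^(2/5)


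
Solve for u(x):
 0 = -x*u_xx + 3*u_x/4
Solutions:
 u(x) = C1 + C2*x^(7/4)


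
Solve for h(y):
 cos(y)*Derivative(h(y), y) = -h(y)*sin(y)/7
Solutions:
 h(y) = C1*cos(y)^(1/7)


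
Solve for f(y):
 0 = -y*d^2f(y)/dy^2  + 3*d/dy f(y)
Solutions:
 f(y) = C1 + C2*y^4


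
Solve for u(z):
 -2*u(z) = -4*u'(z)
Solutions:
 u(z) = C1*exp(z/2)


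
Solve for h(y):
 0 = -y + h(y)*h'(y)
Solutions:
 h(y) = -sqrt(C1 + y^2)
 h(y) = sqrt(C1 + y^2)


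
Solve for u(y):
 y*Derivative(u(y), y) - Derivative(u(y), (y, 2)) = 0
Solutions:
 u(y) = C1 + C2*erfi(sqrt(2)*y/2)


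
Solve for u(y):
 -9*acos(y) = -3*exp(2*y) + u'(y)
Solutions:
 u(y) = C1 - 9*y*acos(y) + 9*sqrt(1 - y^2) + 3*exp(2*y)/2


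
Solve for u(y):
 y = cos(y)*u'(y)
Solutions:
 u(y) = C1 + Integral(y/cos(y), y)


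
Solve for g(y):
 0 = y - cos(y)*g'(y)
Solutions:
 g(y) = C1 + Integral(y/cos(y), y)


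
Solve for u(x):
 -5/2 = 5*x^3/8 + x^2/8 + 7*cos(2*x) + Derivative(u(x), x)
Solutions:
 u(x) = C1 - 5*x^4/32 - x^3/24 - 5*x/2 - 7*sin(x)*cos(x)


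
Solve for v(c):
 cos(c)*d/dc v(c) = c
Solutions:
 v(c) = C1 + Integral(c/cos(c), c)


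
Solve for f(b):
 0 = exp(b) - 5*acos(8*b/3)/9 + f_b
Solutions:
 f(b) = C1 + 5*b*acos(8*b/3)/9 - 5*sqrt(9 - 64*b^2)/72 - exp(b)


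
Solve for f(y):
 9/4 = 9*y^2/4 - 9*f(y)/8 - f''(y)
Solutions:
 f(y) = C1*sin(3*sqrt(2)*y/4) + C2*cos(3*sqrt(2)*y/4) + 2*y^2 - 50/9


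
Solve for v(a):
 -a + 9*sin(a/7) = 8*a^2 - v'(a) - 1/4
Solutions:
 v(a) = C1 + 8*a^3/3 + a^2/2 - a/4 + 63*cos(a/7)


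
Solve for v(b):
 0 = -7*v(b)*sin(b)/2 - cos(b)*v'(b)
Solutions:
 v(b) = C1*cos(b)^(7/2)


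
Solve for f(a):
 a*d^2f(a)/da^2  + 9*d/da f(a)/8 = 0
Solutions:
 f(a) = C1 + C2/a^(1/8)


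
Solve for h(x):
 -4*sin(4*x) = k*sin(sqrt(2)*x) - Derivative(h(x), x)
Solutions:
 h(x) = C1 - sqrt(2)*k*cos(sqrt(2)*x)/2 - cos(4*x)


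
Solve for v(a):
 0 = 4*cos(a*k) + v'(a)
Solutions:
 v(a) = C1 - 4*sin(a*k)/k


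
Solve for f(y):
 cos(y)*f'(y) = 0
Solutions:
 f(y) = C1


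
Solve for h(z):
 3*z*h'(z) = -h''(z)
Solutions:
 h(z) = C1 + C2*erf(sqrt(6)*z/2)


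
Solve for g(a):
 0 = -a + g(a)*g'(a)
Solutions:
 g(a) = -sqrt(C1 + a^2)
 g(a) = sqrt(C1 + a^2)


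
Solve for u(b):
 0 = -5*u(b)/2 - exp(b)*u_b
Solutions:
 u(b) = C1*exp(5*exp(-b)/2)


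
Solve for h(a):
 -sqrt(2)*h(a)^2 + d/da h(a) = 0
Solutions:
 h(a) = -1/(C1 + sqrt(2)*a)


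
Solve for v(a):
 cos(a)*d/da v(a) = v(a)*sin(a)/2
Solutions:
 v(a) = C1/sqrt(cos(a))


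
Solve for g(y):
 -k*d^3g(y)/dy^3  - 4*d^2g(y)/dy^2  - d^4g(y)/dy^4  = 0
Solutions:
 g(y) = C1 + C2*y + C3*exp(y*(-k + sqrt(k^2 - 16))/2) + C4*exp(-y*(k + sqrt(k^2 - 16))/2)


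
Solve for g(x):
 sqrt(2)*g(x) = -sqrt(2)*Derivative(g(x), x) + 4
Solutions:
 g(x) = C1*exp(-x) + 2*sqrt(2)


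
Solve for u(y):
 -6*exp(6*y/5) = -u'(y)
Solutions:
 u(y) = C1 + 5*exp(6*y/5)


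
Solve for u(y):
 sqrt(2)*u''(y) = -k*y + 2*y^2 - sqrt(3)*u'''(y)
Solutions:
 u(y) = C1 + C2*y + C3*exp(-sqrt(6)*y/3) + sqrt(2)*y^4/12 + y^3*(-sqrt(2)*k - 4*sqrt(3))/12 + y^2*(sqrt(3)*k + 6*sqrt(2))/4


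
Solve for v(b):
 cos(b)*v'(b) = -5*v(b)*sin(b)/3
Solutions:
 v(b) = C1*cos(b)^(5/3)


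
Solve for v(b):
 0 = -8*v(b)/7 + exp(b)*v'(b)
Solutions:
 v(b) = C1*exp(-8*exp(-b)/7)


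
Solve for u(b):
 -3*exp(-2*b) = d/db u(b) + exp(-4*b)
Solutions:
 u(b) = C1 + 3*exp(-2*b)/2 + exp(-4*b)/4


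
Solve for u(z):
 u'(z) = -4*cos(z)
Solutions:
 u(z) = C1 - 4*sin(z)


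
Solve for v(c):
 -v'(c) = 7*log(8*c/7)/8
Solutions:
 v(c) = C1 - 7*c*log(c)/8 - 21*c*log(2)/8 + 7*c/8 + 7*c*log(7)/8


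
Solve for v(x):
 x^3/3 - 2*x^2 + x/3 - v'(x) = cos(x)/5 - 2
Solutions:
 v(x) = C1 + x^4/12 - 2*x^3/3 + x^2/6 + 2*x - sin(x)/5


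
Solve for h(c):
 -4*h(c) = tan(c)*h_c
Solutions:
 h(c) = C1/sin(c)^4


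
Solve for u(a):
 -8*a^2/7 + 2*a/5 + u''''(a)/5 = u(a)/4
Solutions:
 u(a) = C1*exp(-sqrt(2)*5^(1/4)*a/2) + C2*exp(sqrt(2)*5^(1/4)*a/2) + C3*sin(sqrt(2)*5^(1/4)*a/2) + C4*cos(sqrt(2)*5^(1/4)*a/2) - 32*a^2/7 + 8*a/5


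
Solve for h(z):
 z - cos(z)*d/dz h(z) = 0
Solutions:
 h(z) = C1 + Integral(z/cos(z), z)


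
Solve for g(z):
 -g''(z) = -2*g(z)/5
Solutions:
 g(z) = C1*exp(-sqrt(10)*z/5) + C2*exp(sqrt(10)*z/5)


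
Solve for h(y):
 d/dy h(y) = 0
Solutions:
 h(y) = C1


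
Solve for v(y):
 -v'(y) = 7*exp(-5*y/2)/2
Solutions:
 v(y) = C1 + 7*exp(-5*y/2)/5


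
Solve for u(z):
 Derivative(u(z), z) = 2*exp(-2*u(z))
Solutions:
 u(z) = log(-sqrt(C1 + 4*z))
 u(z) = log(C1 + 4*z)/2


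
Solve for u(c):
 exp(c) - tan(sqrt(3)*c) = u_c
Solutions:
 u(c) = C1 + exp(c) + sqrt(3)*log(cos(sqrt(3)*c))/3


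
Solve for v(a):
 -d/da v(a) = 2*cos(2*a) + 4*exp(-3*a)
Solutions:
 v(a) = C1 - sin(2*a) + 4*exp(-3*a)/3


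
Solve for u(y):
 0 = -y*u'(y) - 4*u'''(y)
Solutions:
 u(y) = C1 + Integral(C2*airyai(-2^(1/3)*y/2) + C3*airybi(-2^(1/3)*y/2), y)


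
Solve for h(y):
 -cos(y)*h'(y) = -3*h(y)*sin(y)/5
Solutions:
 h(y) = C1/cos(y)^(3/5)


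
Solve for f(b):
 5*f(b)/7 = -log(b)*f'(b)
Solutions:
 f(b) = C1*exp(-5*li(b)/7)


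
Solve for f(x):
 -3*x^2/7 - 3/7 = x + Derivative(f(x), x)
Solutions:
 f(x) = C1 - x^3/7 - x^2/2 - 3*x/7


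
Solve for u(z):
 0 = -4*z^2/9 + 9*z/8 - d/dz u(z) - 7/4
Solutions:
 u(z) = C1 - 4*z^3/27 + 9*z^2/16 - 7*z/4


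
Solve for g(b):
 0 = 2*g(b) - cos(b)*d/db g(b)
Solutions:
 g(b) = C1*(sin(b) + 1)/(sin(b) - 1)


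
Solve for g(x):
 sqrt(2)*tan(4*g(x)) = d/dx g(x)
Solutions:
 g(x) = -asin(C1*exp(4*sqrt(2)*x))/4 + pi/4
 g(x) = asin(C1*exp(4*sqrt(2)*x))/4


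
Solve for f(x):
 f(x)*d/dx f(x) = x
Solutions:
 f(x) = -sqrt(C1 + x^2)
 f(x) = sqrt(C1 + x^2)


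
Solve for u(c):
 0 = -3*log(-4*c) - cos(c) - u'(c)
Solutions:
 u(c) = C1 - 3*c*log(-c) - 6*c*log(2) + 3*c - sin(c)


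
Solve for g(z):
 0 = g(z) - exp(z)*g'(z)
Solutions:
 g(z) = C1*exp(-exp(-z))


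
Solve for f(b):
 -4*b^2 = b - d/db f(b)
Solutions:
 f(b) = C1 + 4*b^3/3 + b^2/2


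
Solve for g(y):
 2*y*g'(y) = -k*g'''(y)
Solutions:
 g(y) = C1 + Integral(C2*airyai(2^(1/3)*y*(-1/k)^(1/3)) + C3*airybi(2^(1/3)*y*(-1/k)^(1/3)), y)


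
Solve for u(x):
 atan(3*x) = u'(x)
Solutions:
 u(x) = C1 + x*atan(3*x) - log(9*x^2 + 1)/6


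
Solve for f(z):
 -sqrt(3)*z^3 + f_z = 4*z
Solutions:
 f(z) = C1 + sqrt(3)*z^4/4 + 2*z^2


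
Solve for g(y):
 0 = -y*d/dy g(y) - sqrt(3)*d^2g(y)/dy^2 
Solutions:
 g(y) = C1 + C2*erf(sqrt(2)*3^(3/4)*y/6)


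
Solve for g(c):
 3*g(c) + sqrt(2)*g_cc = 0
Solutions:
 g(c) = C1*sin(2^(3/4)*sqrt(3)*c/2) + C2*cos(2^(3/4)*sqrt(3)*c/2)


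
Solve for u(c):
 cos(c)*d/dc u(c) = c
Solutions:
 u(c) = C1 + Integral(c/cos(c), c)


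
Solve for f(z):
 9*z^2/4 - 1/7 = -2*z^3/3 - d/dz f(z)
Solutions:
 f(z) = C1 - z^4/6 - 3*z^3/4 + z/7


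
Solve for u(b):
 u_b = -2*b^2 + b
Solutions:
 u(b) = C1 - 2*b^3/3 + b^2/2


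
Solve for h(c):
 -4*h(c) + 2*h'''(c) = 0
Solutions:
 h(c) = C3*exp(2^(1/3)*c) + (C1*sin(2^(1/3)*sqrt(3)*c/2) + C2*cos(2^(1/3)*sqrt(3)*c/2))*exp(-2^(1/3)*c/2)


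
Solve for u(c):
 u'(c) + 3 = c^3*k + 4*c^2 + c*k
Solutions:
 u(c) = C1 + c^4*k/4 + 4*c^3/3 + c^2*k/2 - 3*c


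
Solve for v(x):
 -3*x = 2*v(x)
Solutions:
 v(x) = -3*x/2


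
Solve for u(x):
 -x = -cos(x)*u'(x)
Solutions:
 u(x) = C1 + Integral(x/cos(x), x)


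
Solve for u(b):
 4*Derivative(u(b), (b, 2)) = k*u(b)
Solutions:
 u(b) = C1*exp(-b*sqrt(k)/2) + C2*exp(b*sqrt(k)/2)


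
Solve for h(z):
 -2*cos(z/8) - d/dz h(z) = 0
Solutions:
 h(z) = C1 - 16*sin(z/8)


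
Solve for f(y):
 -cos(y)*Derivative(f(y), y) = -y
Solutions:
 f(y) = C1 + Integral(y/cos(y), y)


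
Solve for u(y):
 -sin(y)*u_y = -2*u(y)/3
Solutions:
 u(y) = C1*(cos(y) - 1)^(1/3)/(cos(y) + 1)^(1/3)


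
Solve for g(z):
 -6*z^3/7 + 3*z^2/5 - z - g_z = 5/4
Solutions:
 g(z) = C1 - 3*z^4/14 + z^3/5 - z^2/2 - 5*z/4


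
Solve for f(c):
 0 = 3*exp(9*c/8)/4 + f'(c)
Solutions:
 f(c) = C1 - 2*exp(9*c/8)/3


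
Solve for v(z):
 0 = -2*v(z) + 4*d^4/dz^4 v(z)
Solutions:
 v(z) = C1*exp(-2^(3/4)*z/2) + C2*exp(2^(3/4)*z/2) + C3*sin(2^(3/4)*z/2) + C4*cos(2^(3/4)*z/2)


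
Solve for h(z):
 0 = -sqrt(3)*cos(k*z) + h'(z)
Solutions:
 h(z) = C1 + sqrt(3)*sin(k*z)/k


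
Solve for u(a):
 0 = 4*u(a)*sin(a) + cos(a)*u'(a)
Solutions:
 u(a) = C1*cos(a)^4


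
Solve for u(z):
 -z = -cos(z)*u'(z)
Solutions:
 u(z) = C1 + Integral(z/cos(z), z)


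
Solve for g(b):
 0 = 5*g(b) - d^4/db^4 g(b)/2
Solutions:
 g(b) = C1*exp(-10^(1/4)*b) + C2*exp(10^(1/4)*b) + C3*sin(10^(1/4)*b) + C4*cos(10^(1/4)*b)


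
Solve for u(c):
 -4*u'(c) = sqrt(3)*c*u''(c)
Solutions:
 u(c) = C1 + C2*c^(1 - 4*sqrt(3)/3)


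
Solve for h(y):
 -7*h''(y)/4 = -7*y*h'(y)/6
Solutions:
 h(y) = C1 + C2*erfi(sqrt(3)*y/3)


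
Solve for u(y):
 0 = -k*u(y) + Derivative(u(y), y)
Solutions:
 u(y) = C1*exp(k*y)


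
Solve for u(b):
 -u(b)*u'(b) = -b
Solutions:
 u(b) = -sqrt(C1 + b^2)
 u(b) = sqrt(C1 + b^2)


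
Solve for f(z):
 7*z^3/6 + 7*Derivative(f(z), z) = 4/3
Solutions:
 f(z) = C1 - z^4/24 + 4*z/21


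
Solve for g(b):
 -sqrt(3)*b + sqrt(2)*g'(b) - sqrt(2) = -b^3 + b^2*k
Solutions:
 g(b) = C1 - sqrt(2)*b^4/8 + sqrt(2)*b^3*k/6 + sqrt(6)*b^2/4 + b


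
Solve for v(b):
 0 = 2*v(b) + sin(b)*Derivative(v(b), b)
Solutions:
 v(b) = C1*(cos(b) + 1)/(cos(b) - 1)


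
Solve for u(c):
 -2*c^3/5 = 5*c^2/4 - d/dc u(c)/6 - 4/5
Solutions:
 u(c) = C1 + 3*c^4/5 + 5*c^3/2 - 24*c/5


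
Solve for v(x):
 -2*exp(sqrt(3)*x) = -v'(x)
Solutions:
 v(x) = C1 + 2*sqrt(3)*exp(sqrt(3)*x)/3


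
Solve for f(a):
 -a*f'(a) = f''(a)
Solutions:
 f(a) = C1 + C2*erf(sqrt(2)*a/2)


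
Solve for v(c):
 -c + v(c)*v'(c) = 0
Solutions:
 v(c) = -sqrt(C1 + c^2)
 v(c) = sqrt(C1 + c^2)


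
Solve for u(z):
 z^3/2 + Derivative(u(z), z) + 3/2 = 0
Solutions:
 u(z) = C1 - z^4/8 - 3*z/2


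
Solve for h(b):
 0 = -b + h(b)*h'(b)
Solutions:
 h(b) = -sqrt(C1 + b^2)
 h(b) = sqrt(C1 + b^2)


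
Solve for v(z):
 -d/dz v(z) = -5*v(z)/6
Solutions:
 v(z) = C1*exp(5*z/6)


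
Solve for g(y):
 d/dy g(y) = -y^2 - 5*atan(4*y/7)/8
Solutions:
 g(y) = C1 - y^3/3 - 5*y*atan(4*y/7)/8 + 35*log(16*y^2 + 49)/64


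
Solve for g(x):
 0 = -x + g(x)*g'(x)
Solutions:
 g(x) = -sqrt(C1 + x^2)
 g(x) = sqrt(C1 + x^2)


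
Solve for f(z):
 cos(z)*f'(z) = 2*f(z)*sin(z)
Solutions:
 f(z) = C1/cos(z)^2


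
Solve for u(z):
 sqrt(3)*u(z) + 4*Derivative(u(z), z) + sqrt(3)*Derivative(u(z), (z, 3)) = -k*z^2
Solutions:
 u(z) = C1*exp(2^(1/3)*z*(-8*sqrt(3)/(27 + sqrt(3)*sqrt(243 + 256*sqrt(3)))^(1/3) + 2^(1/3)*(27 + sqrt(3)*sqrt(243 + 256*sqrt(3)))^(1/3))/12)*sin(2^(1/3)*z*(2/(27 + sqrt(3)*sqrt(243 + 256*sqrt(3)))^(1/3) + 2^(1/3)*sqrt(3)*(27 + sqrt(3)*sqrt(243 + 256*sqrt(3)))^(1/3)/12)) + C2*exp(2^(1/3)*z*(-8*sqrt(3)/(27 + sqrt(3)*sqrt(243 + 256*sqrt(3)))^(1/3) + 2^(1/3)*(27 + sqrt(3)*sqrt(243 + 256*sqrt(3)))^(1/3))/12)*cos(2^(1/3)*z*(2/(27 + sqrt(3)*sqrt(243 + 256*sqrt(3)))^(1/3) + 2^(1/3)*sqrt(3)*(27 + sqrt(3)*sqrt(243 + 256*sqrt(3)))^(1/3)/12)) + C3*exp(-2^(1/3)*z*(-8*sqrt(3)/(27 + sqrt(3)*sqrt(243 + 256*sqrt(3)))^(1/3) + 2^(1/3)*(27 + sqrt(3)*sqrt(243 + 256*sqrt(3)))^(1/3))/6) - sqrt(3)*k*z^2/3 + 8*k*z/3 - 32*sqrt(3)*k/9


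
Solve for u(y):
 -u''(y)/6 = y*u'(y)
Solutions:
 u(y) = C1 + C2*erf(sqrt(3)*y)


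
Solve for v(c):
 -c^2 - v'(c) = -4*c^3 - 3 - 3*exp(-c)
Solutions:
 v(c) = C1 + c^4 - c^3/3 + 3*c - 3*exp(-c)


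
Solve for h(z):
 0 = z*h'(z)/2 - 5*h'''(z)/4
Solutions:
 h(z) = C1 + Integral(C2*airyai(2^(1/3)*5^(2/3)*z/5) + C3*airybi(2^(1/3)*5^(2/3)*z/5), z)


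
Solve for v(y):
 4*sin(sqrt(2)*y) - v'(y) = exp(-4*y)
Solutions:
 v(y) = C1 - 2*sqrt(2)*cos(sqrt(2)*y) + exp(-4*y)/4


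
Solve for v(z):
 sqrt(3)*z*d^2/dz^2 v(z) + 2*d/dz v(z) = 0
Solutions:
 v(z) = C1 + C2*z^(1 - 2*sqrt(3)/3)


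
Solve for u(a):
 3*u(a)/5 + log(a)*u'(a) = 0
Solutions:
 u(a) = C1*exp(-3*li(a)/5)


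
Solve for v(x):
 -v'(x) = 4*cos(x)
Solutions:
 v(x) = C1 - 4*sin(x)


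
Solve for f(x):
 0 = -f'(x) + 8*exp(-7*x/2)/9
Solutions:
 f(x) = C1 - 16*exp(-7*x/2)/63


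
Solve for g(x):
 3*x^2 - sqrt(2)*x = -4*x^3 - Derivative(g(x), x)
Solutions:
 g(x) = C1 - x^4 - x^3 + sqrt(2)*x^2/2


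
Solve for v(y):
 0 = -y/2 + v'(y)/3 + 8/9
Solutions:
 v(y) = C1 + 3*y^2/4 - 8*y/3


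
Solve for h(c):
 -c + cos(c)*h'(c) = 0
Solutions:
 h(c) = C1 + Integral(c/cos(c), c)


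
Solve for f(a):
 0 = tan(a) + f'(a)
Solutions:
 f(a) = C1 + log(cos(a))


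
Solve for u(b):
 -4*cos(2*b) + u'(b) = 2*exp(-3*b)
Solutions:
 u(b) = C1 + 2*sin(2*b) - 2*exp(-3*b)/3


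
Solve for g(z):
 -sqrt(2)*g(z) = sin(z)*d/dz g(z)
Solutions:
 g(z) = C1*(cos(z) + 1)^(sqrt(2)/2)/(cos(z) - 1)^(sqrt(2)/2)


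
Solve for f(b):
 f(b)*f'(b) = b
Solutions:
 f(b) = -sqrt(C1 + b^2)
 f(b) = sqrt(C1 + b^2)


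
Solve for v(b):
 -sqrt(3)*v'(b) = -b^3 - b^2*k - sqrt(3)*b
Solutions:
 v(b) = C1 + sqrt(3)*b^4/12 + sqrt(3)*b^3*k/9 + b^2/2


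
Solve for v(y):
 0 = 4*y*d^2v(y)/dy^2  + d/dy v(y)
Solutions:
 v(y) = C1 + C2*y^(3/4)


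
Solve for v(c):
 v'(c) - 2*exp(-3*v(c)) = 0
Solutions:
 v(c) = log(C1 + 6*c)/3
 v(c) = log((-3^(1/3) - 3^(5/6)*I)*(C1 + 2*c)^(1/3)/2)
 v(c) = log((-3^(1/3) + 3^(5/6)*I)*(C1 + 2*c)^(1/3)/2)


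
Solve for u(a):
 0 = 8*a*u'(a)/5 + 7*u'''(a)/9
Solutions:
 u(a) = C1 + Integral(C2*airyai(-2*105^(2/3)*a/35) + C3*airybi(-2*105^(2/3)*a/35), a)


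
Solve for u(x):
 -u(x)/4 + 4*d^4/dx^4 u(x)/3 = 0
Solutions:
 u(x) = C1*exp(-3^(1/4)*x/2) + C2*exp(3^(1/4)*x/2) + C3*sin(3^(1/4)*x/2) + C4*cos(3^(1/4)*x/2)
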